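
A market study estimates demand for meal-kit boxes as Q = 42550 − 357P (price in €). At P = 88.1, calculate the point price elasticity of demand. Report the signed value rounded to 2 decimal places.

-2.83

dQ/dP = −357. At P = 88.1, Q = 42550 − 357(88.1) = 11098.3.
Ed = (dQ/dP)·(P/Q) = −357 × (88.1/11098.3) = -2.8339…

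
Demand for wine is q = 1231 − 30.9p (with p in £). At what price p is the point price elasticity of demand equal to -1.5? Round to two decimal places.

23.90

Ed = −30.9p/(1231 − 30.9p). Set this equal to -1.5:
30.9p = 1.5·(1231 − 30.9p) ⇒ 30.9p(1 + 1.5) = 1.5·1231
p = 1.5·1231 / (30.9·2.5) = 23.9029…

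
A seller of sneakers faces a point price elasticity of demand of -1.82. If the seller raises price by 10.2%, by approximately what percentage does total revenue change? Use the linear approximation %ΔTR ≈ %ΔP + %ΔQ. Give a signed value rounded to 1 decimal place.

-8.4%

%ΔQ ≈ Ed × %ΔP = (-1.82) × (+10.2%) = -18.5640%
%ΔTR ≈ %ΔP + %ΔQ = (+10.2%) + (-18.5640%) = -8.3640%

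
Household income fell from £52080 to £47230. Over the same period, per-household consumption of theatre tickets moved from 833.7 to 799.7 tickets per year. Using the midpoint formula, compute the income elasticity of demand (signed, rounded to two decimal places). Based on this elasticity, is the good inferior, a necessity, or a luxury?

0.43; necessity

%ΔQ = (799.7 − 833.7)/[( 833.7 + 799.7)/2] = -34/816.7 = -0.041630…
%ΔIncome = (47230 − 52080)/[( 52080 + 47230)/2] = -4850/49655 = -0.097673…
E_income = (-34/816.7) / (-4850/49655) = 0.4262…
0 < E_income < 1 ⇒ normal good, necessity.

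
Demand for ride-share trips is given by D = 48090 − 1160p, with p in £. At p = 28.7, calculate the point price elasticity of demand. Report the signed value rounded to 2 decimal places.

dD/dp = −1160. At p = 28.7, D = 48090 − 1160(28.7) = 14798.
Ed = (dD/dp)·(p/D) = −1160 × (28.7/14798) = -2.2497…

-2.25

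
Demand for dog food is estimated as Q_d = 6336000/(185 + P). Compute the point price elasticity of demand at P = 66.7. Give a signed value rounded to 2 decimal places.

-0.26

dQ_d/dP = −6336000/(185 + P)² = -100.011. At P = 66.7, Q_d = 25172.8.
Ed = (dQ_d/dP)·(P/Q_d) = (-100.011) × (66.7/25172.8) = -0.2649…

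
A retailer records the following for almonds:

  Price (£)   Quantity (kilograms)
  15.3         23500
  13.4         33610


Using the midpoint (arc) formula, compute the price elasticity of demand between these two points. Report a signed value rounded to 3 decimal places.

%ΔQ = (33610 − 23500) / [(23500 + 33610)/2] = 10110/28555 = 0.354053…
%ΔP = (13.4 − 15.3) / [(15.3 + 13.4)/2] = -1.9/14.35 = -0.132404…
Arc Ed = %ΔQ / %ΔP = (10110/28555) / (-1.9/14.35) = -2.67403…

-2.674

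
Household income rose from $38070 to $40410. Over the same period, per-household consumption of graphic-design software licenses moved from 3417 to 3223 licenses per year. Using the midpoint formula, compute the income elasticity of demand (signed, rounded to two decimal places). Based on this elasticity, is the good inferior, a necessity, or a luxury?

%ΔQ = (3223 − 3417)/[( 3417 + 3223)/2] = -194/3320 = -0.058433…
%ΔIncome = (40410 − 38070)/[( 38070 + 40410)/2] = 2340/39240 = 0.059633…
E_income = (-194/3320) / (2340/39240) = -0.9798…
E_income < 0 ⇒ inferior good.

-0.98; inferior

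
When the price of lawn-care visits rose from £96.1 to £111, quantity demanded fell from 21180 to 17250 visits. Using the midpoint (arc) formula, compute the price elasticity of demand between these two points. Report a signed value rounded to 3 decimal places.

-1.421

%ΔQ = (17250 − 21180) / [(21180 + 17250)/2] = -3930/19215 = -0.204527…
%ΔP = (111 − 96.1) / [(96.1 + 111)/2] = 14.9/103.55 = 0.143891…
Arc Ed = %ΔQ / %ΔP = (-3930/19215) / (14.9/103.55) = -1.42139…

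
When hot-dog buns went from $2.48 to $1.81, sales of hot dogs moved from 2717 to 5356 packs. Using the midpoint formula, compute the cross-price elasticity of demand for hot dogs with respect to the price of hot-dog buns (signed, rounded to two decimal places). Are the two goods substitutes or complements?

-2.09; complements

%ΔQ_{hot dogs} = (5356 − 2717)/avg = 2639/4036.5 = 0.653784…
%ΔP_{hot-dog buns} = (1.81 − 2.48)/avg = -0.67/2.145 = -0.312354…
E_cross = (2639/4036.5) / (-0.67/2.145) = -2.0930…
E_cross < 0 ⇒ the goods are complements.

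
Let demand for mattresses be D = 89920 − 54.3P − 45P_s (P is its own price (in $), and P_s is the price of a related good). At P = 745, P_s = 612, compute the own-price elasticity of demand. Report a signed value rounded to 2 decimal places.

-1.84

At the given values, D = 89920 − 54.3(745) − 45(612) = 21926.5.
∂D/∂P = −54.3.
E = (-54.3) × (745/21926.5) = -1.8449…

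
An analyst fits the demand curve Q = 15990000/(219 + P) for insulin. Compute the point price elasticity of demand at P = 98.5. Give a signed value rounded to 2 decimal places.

dQ/dP = −15990000/(219 + P)² = -158.621. At P = 98.5, Q = 50362.2.
Ed = (dQ/dP)·(P/Q) = (-158.621) × (98.5/50362.2) = -0.3102…

-0.31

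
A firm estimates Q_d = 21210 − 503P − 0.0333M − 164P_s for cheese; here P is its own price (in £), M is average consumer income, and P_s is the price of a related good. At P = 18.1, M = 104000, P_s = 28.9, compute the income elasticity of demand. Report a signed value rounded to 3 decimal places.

At the given values, Q_d = 21210 − 503(18.1) − 0.0333(104000) − 164(28.9) = 3902.9.
∂Q_d/∂M = -0.0333.
E = (-0.0333) × (104000/3902.9) = -0.88734…

-0.887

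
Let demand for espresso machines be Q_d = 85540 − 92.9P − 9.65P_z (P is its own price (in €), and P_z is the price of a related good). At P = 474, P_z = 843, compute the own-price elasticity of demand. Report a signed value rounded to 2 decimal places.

At the given values, Q_d = 85540 − 92.9(474) − 9.65(843) = 33370.45.
∂Q_d/∂P = −92.9.
E = (-92.9) × (474/33370.45) = -1.3195…

-1.32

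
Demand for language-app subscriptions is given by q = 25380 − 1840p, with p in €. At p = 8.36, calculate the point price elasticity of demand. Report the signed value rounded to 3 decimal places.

dq/dp = −1840. At p = 8.36, q = 25380 − 1840(8.36) = 9997.6.
Ed = (dq/dp)·(p/q) = −1840 × (8.36/9997.6) = -1.53860…

-1.539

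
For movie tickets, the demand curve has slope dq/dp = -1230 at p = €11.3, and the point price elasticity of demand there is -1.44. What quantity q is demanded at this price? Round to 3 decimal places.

9652.083

Ed = (dq/dp)·(p/q) ⇒ q = (dq/dp)·p/Ed = (-1230)·11.3/(-1.44) = 9652.08333…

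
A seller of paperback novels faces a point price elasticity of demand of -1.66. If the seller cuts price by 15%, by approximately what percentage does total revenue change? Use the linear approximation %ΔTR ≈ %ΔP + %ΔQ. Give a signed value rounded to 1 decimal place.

+9.9%

%ΔQ ≈ Ed × %ΔP = (-1.66) × (-15%) = +24.9000%
%ΔTR ≈ %ΔP + %ΔQ = (-15%) + (+24.9000%) = +9.9000%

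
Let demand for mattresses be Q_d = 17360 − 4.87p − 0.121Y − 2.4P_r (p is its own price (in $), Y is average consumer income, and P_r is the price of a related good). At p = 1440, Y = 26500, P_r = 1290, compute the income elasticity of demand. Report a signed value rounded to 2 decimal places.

-0.79

At the given values, Q_d = 17360 − 4.87(1440) − 0.121(26500) − 2.4(1290) = 4044.7.
∂Q_d/∂Y = -0.121.
E = (-0.121) × (26500/4044.7) = -0.7927…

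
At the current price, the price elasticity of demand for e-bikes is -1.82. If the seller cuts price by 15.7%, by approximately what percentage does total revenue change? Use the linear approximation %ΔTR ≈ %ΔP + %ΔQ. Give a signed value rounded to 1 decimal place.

%ΔQ ≈ Ed × %ΔP = (-1.82) × (-15.7%) = +28.5740%
%ΔTR ≈ %ΔP + %ΔQ = (-15.7%) + (+28.5740%) = +12.8740%

+12.9%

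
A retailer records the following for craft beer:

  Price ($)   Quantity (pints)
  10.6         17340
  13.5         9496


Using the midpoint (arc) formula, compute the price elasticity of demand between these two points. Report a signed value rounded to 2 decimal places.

-2.43

%ΔQ = (9496 − 17340) / [(17340 + 9496)/2] = -7844/13418 = -0.584587…
%ΔP = (13.5 − 10.6) / [(10.6 + 13.5)/2] = 2.9/12.05 = 0.240663…
Arc Ed = %ΔQ / %ΔP = (-7844/13418) / (2.9/12.05) = -2.4290…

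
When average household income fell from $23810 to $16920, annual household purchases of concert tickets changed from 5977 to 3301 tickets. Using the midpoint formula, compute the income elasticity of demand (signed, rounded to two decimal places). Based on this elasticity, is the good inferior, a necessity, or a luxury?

%ΔQ = (3301 − 5977)/[( 5977 + 3301)/2] = -2676/4639 = -0.576848…
%ΔIncome = (16920 − 23810)/[( 23810 + 16920)/2] = -6890/20365 = -0.338325…
E_income = (-2676/4639) / (-6890/20365) = 1.7050…
E_income > 1 ⇒ normal good, luxury.

1.71; luxury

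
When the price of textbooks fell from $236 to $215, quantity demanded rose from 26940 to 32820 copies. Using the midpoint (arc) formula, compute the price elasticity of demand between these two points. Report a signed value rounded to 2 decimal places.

-2.11

%ΔQ = (32820 − 26940) / [(26940 + 32820)/2] = 5880/29880 = 0.196787…
%ΔP = (215 − 236) / [(236 + 215)/2] = -21/225.5 = -0.093126…
Arc Ed = %ΔQ / %ΔP = (5880/29880) / (-21/225.5) = -2.1131…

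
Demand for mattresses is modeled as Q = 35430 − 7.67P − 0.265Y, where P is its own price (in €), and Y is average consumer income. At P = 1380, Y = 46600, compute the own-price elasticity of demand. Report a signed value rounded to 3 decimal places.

-0.847

At the given values, Q = 35430 − 7.67(1380) − 0.265(46600) = 12496.4.
∂Q/∂P = −7.67.
E = (-7.67) × (1380/12496.4) = -0.84701…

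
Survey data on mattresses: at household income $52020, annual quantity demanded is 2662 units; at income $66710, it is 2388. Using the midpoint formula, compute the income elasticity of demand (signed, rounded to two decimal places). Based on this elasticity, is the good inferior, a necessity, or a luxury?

-0.44; inferior

%ΔQ = (2388 − 2662)/[( 2662 + 2388)/2] = -274/2525 = -0.108514…
%ΔIncome = (66710 − 52020)/[( 52020 + 66710)/2] = 14690/59365 = 0.247452…
E_income = (-274/2525) / (14690/59365) = -0.4385…
E_income < 0 ⇒ inferior good.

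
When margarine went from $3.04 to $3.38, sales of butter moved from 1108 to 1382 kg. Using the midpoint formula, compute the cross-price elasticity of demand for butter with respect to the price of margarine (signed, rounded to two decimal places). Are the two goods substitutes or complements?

2.08; substitutes

%ΔQ_{butter} = (1382 − 1108)/avg = 274/1245 = 0.220080…
%ΔP_{margarine} = (3.38 − 3.04)/avg = 0.34/3.21 = 0.105919…
E_cross = (274/1245) / (0.34/3.21) = 2.0778…
E_cross > 0 ⇒ the goods are substitutes.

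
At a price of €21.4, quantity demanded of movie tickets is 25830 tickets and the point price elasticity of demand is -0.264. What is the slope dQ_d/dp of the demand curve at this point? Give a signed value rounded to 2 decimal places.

Ed = (dQ_d/dp)·(p/Q_d) ⇒ dQ_d/dp = Ed·Q_d/p = (-0.264)·25830/21.4 = -318.6504…

-318.65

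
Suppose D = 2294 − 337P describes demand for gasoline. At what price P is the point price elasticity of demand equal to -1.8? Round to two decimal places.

Ed = −337P/(2294 − 337P). Set this equal to -1.8:
337P = 1.8·(2294 − 337P) ⇒ 337P(1 + 1.8) = 1.8·2294
P = 1.8·2294 / (337·2.8) = 4.3760…

4.38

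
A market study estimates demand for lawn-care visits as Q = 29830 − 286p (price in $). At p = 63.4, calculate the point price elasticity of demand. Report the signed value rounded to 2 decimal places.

dQ/dp = −286. At p = 63.4, Q = 29830 − 286(63.4) = 11697.6.
Ed = (dQ/dp)·(p/Q) = −286 × (63.4/11697.6) = -1.5500…

-1.55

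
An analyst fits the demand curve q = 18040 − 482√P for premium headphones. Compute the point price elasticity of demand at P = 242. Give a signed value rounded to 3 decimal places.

dq/dP = −482/(2√P) = -15.4921. At P = 242, q = 10541.8.
Ed = (dq/dP)·(P/q) = (-15.4921) × (242/10541.8) = -0.35563…

-0.356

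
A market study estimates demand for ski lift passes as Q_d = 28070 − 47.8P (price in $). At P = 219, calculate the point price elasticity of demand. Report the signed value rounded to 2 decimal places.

-0.59

dQ_d/dP = −47.8. At P = 219, Q_d = 28070 − 47.8(219) = 17601.8.
Ed = (dQ_d/dP)·(P/Q_d) = −47.8 × (219/17601.8) = -0.5947…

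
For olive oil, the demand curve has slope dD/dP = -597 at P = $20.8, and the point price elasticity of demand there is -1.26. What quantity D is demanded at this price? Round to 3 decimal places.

9855.238

Ed = (dD/dP)·(P/D) ⇒ D = (dD/dP)·P/Ed = (-597)·20.8/(-1.26) = 9855.23809…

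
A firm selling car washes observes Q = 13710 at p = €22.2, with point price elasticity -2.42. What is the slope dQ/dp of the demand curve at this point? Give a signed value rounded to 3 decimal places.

-1494.514

Ed = (dQ/dp)·(p/Q) ⇒ dQ/dp = Ed·Q/p = (-2.42)·13710/22.2 = -1494.51351…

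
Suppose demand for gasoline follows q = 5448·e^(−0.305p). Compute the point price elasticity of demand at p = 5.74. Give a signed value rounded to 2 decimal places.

dq/dp = −0.305·q = -288.548. At p = 5.74, q = 946.058.
Ed = (dq/dp)·(p/q) = (-288.548) × (5.74/946.058) = -1.7507

-1.75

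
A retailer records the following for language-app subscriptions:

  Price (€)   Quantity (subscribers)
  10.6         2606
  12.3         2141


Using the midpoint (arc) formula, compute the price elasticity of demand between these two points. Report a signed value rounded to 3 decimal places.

-1.320

%ΔQ = (2141 − 2606) / [(2606 + 2141)/2] = -465/2373.5 = -0.195913…
%ΔP = (12.3 − 10.6) / [(10.6 + 12.3)/2] = 1.7/11.45 = 0.148471…
Arc Ed = %ΔQ / %ΔP = (-465/2373.5) / (1.7/11.45) = -1.31953…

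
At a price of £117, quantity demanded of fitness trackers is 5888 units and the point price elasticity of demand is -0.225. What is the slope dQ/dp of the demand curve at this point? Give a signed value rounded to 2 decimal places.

Ed = (dQ/dp)·(p/Q) ⇒ dQ/dp = Ed·Q/p = (-0.225)·5888/117 = -11.3230…

-11.32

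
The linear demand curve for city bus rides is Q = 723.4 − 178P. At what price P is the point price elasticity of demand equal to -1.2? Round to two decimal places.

2.22

Ed = −178P/(723.4 − 178P). Set this equal to -1.2:
178P = 1.2·(723.4 − 178P) ⇒ 178P(1 + 1.2) = 1.2·723.4
P = 1.2·723.4 / (178·2.2) = 2.2167…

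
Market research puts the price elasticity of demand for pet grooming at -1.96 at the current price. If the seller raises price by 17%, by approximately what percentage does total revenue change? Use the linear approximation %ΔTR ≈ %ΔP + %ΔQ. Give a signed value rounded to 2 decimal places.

%ΔQ ≈ Ed × %ΔP = (-1.96) × (+17%) = -33.3200%
%ΔTR ≈ %ΔP + %ΔQ = (+17%) + (-33.3200%) = -16.3200%

-16.32%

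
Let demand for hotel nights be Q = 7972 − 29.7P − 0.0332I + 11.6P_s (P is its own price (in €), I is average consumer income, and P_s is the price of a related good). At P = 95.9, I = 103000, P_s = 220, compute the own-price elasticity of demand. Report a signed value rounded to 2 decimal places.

At the given values, Q = 7972 − 29.7(95.9) − 0.0332(103000) + 11.6(220) = 4256.17.
∂Q/∂P = −29.7.
E = (-29.7) × (95.9/4256.17) = -0.6692…

-0.67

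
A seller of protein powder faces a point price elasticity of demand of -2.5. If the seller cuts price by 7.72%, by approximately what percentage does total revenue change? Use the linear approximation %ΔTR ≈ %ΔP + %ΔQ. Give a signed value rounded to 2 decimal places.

%ΔQ ≈ Ed × %ΔP = (-2.5) × (-7.72%) = +19.3000%
%ΔTR ≈ %ΔP + %ΔQ = (-7.72%) + (+19.3000%) = +11.5800%

+11.58%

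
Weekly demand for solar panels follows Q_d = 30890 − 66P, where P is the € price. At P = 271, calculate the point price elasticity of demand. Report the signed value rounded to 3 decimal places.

-1.375

dQ_d/dP = −66. At P = 271, Q_d = 30890 − 66(271) = 13004.
Ed = (dQ_d/dP)·(P/Q_d) = −66 × (271/13004) = -1.37542…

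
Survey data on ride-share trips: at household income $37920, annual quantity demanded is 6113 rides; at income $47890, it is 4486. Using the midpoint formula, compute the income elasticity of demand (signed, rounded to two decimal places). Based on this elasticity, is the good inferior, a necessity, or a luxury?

%ΔQ = (4486 − 6113)/[( 6113 + 4486)/2] = -1627/5299.5 = -0.307010…
%ΔIncome = (47890 − 37920)/[( 37920 + 47890)/2] = 9970/42905 = 0.232373…
E_income = (-1627/5299.5) / (9970/42905) = -1.3211…
E_income < 0 ⇒ inferior good.

-1.32; inferior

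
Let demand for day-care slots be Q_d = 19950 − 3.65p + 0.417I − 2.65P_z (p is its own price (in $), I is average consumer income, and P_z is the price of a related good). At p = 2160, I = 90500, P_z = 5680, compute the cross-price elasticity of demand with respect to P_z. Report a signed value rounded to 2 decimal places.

At the given values, Q_d = 19950 − 3.65(2160) + 0.417(90500) − 2.65(5680) = 34752.5.
∂Q_d/∂P_z = -2.65.
E = (-2.65) × (5680/34752.5) = -0.4331…

-0.43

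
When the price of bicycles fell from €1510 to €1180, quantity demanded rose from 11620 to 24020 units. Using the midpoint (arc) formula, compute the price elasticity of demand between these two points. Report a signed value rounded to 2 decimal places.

%ΔQ = (24020 − 11620) / [(11620 + 24020)/2] = 12400/17820 = 0.695847…
%ΔP = (1180 − 1510) / [(1510 + 1180)/2] = -330/1345 = -0.245353…
Arc Ed = %ΔQ / %ΔP = (12400/17820) / (-330/1345) = -2.8361…

-2.84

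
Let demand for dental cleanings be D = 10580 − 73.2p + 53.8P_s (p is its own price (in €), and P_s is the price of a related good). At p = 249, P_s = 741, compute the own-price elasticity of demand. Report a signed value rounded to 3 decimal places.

At the given values, D = 10580 − 73.2(249) + 53.8(741) = 32219.
∂D/∂p = −73.2.
E = (-73.2) × (249/32219) = -0.56571…

-0.566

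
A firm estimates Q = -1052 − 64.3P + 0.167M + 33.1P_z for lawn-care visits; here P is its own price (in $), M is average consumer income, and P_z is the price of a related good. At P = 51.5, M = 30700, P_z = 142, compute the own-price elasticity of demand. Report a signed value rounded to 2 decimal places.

At the given values, Q = -1052 − 64.3(51.5) + 0.167(30700) + 33.1(142) = 5463.65.
∂Q/∂P = −64.3.
E = (-64.3) × (51.5/5463.65) = -0.6060…

-0.61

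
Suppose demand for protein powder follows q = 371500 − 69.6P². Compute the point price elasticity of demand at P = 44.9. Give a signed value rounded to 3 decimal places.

-1.214

dq/dP = −2·69.6·P = -6250.08. At P = 44.9, q = 231185.704.
Ed = (dq/dP)·(P/q) = (-6250.08) × (44.9/231185.704) = -1.21386…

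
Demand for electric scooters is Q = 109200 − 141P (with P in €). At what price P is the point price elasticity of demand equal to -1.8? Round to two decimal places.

Ed = −141P/(109200 − 141P). Set this equal to -1.8:
141P = 1.8·(109200 − 141P) ⇒ 141P(1 + 1.8) = 1.8·109200
P = 1.8·109200 / (141·2.8) = 497.8723…

497.87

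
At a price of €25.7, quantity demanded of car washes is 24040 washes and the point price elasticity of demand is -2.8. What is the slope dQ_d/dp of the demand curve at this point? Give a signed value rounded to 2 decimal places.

Ed = (dQ_d/dp)·(p/Q_d) ⇒ dQ_d/dp = Ed·Q_d/p = (-2.8)·24040/25.7 = -2619.1439…

-2619.14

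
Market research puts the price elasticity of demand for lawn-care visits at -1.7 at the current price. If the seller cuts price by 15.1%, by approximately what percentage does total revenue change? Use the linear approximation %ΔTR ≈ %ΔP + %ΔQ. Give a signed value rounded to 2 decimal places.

+10.57%

%ΔQ ≈ Ed × %ΔP = (-1.7) × (-15.1%) = +25.6700%
%ΔTR ≈ %ΔP + %ΔQ = (-15.1%) + (+25.6700%) = +10.5700%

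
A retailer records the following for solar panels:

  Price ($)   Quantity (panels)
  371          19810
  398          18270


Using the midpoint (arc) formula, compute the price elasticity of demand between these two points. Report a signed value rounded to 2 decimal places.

%ΔQ = (18270 − 19810) / [(19810 + 18270)/2] = -1540/19040 = -0.080882…
%ΔP = (398 − 371) / [(371 + 398)/2] = 27/384.5 = 0.070221…
Arc Ed = %ΔQ / %ΔP = (-1540/19040) / (27/384.5) = -1.1518…

-1.15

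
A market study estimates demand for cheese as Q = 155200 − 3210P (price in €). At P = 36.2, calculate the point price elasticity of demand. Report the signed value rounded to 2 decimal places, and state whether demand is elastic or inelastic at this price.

dQ/dP = −3210. At P = 36.2, Q = 155200 − 3210(36.2) = 38998.
Ed = (dQ/dP)·(P/Q) = −3210 × (36.2/38998) = -2.9796…
|Ed| = 2.98 > 1, so demand is elastic.

-2.98; elastic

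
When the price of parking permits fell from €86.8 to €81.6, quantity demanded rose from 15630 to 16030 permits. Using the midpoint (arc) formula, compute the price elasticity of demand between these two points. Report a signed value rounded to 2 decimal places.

-0.41

%ΔQ = (16030 − 15630) / [(15630 + 16030)/2] = 400/15830 = 0.025268…
%ΔP = (81.6 − 86.8) / [(86.8 + 81.6)/2] = -5.2/84.2 = -0.061757…
Arc Ed = %ΔQ / %ΔP = (400/15830) / (-5.2/84.2) = -0.4091…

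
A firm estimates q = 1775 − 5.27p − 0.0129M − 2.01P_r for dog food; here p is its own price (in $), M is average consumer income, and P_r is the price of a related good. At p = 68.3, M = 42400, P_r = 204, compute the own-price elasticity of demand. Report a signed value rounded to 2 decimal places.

At the given values, q = 1775 − 5.27(68.3) − 0.0129(42400) − 2.01(204) = 458.059.
∂q/∂p = −5.27.
E = (-5.27) × (68.3/458.059) = -0.7857…

-0.79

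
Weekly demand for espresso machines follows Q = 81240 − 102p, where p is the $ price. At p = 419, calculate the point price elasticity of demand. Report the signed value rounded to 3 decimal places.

-1.110

dQ/dp = −102. At p = 419, Q = 81240 − 102(419) = 38502.
Ed = (dQ/dp)·(p/Q) = −102 × (419/38502) = -1.11002…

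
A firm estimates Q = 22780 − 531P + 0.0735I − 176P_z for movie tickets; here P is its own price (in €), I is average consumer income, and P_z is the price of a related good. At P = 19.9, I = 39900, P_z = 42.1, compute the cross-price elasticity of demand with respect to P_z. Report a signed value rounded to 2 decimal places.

-0.96

At the given values, Q = 22780 − 531(19.9) + 0.0735(39900) − 176(42.1) = 7736.15.
∂Q/∂P_z = -176.
E = (-176) × (42.1/7736.15) = -0.9577…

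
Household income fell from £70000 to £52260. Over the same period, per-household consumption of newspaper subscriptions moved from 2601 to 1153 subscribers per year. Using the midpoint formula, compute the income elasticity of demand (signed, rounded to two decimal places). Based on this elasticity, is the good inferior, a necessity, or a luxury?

%ΔQ = (1153 − 2601)/[( 2601 + 1153)/2] = -1448/1877 = -0.771443…
%ΔIncome = (52260 − 70000)/[( 70000 + 52260)/2] = -17740/61130 = -0.290201…
E_income = (-1448/1877) / (-17740/61130) = 2.6583…
E_income > 1 ⇒ normal good, luxury.

2.66; luxury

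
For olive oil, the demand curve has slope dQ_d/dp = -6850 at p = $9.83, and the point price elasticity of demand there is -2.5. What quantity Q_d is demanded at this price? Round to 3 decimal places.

26934.200

Ed = (dQ_d/dp)·(p/Q_d) ⇒ Q_d = (dQ_d/dp)·p/Ed = (-6850)·9.83/(-2.5) = 26934.2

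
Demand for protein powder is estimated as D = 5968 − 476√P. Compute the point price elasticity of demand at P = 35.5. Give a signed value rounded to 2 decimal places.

-0.45

dD/dP = −476/(2√P) = -39.945. At P = 35.5, D = 3131.9.
Ed = (dD/dP)·(P/D) = (-39.945) × (35.5/3131.9) = -0.4527…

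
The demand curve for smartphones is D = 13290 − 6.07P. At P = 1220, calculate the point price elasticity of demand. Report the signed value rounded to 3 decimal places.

dD/dP = −6.07. At P = 1220, D = 13290 − 6.07(1220) = 5884.6.
Ed = (dD/dP)·(P/D) = −6.07 × (1220/5884.6) = -1.25843…

-1.258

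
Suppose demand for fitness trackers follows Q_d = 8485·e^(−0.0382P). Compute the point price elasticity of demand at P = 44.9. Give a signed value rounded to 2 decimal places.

-1.72

dQ_d/dP = −0.0382·Q_d = -58.3206. At P = 44.9, Q_d = 1526.72.
Ed = (dQ_d/dP)·(P/Q_d) = (-58.3206) × (44.9/1526.72) = -1.7151…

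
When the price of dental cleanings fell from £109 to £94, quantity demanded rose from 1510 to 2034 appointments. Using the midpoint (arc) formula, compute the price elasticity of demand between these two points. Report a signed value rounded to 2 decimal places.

%ΔQ = (2034 − 1510) / [(1510 + 2034)/2] = 524/1772 = 0.295711…
%ΔP = (94 − 109) / [(109 + 94)/2] = -15/101.5 = -0.147783…
Arc Ed = %ΔQ / %ΔP = (524/1772) / (-15/101.5) = -2.0009…

-2.00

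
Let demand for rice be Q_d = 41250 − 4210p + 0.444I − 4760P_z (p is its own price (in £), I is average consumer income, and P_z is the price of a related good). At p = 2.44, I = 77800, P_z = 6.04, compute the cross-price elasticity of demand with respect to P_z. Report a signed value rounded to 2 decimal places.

At the given values, Q_d = 41250 − 4210(2.44) + 0.444(77800) − 4760(6.04) = 36770.4.
∂Q_d/∂P_z = -4760.
E = (-4760) × (6.04/36770.4) = -0.7818…

-0.78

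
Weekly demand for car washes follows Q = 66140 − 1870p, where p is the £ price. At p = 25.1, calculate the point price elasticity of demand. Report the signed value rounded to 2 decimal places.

-2.44

dQ/dp = −1870. At p = 25.1, Q = 66140 − 1870(25.1) = 19203.
Ed = (dQ/dp)·(p/Q) = −1870 × (25.1/19203) = -2.4442…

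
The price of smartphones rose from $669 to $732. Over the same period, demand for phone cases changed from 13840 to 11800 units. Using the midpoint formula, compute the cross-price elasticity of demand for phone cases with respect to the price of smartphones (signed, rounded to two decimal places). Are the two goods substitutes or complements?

-1.77; complements

%ΔQ_{phone cases} = (11800 − 13840)/avg = -2040/12820 = -0.159126…
%ΔP_{smartphones} = (732 − 669)/avg = 63/700.5 = 0.089935…
E_cross = (-2040/12820) / (63/700.5) = -1.7693…
E_cross < 0 ⇒ the goods are complements.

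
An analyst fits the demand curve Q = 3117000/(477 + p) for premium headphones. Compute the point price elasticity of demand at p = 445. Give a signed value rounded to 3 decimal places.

-0.483

dQ/dp = −3117000/(477 + p)² = -3.6667. At p = 445, Q = 3380.69.
Ed = (dQ/dp)·(p/Q) = (-3.6667) × (445/3380.69) = -0.48264…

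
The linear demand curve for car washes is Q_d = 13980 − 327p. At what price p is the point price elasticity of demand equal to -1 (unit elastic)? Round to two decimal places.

21.38

Ed = −327p/(13980 − 327p). Set this equal to -1:
327p = 1·(13980 − 327p) ⇒ 327p(1 + 1) = 1·13980
p = 1·13980 / (327·2) = 21.3761…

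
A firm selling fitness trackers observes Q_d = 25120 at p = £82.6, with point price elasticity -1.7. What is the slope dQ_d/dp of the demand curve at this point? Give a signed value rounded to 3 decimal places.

Ed = (dQ_d/dp)·(p/Q_d) ⇒ dQ_d/dp = Ed·Q_d/p = (-1.7)·25120/82.6 = -516.99757…

-516.998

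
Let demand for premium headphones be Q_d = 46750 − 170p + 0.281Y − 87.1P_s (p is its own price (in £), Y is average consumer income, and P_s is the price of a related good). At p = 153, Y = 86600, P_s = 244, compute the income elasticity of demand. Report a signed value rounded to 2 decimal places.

1.02

At the given values, Q_d = 46750 − 170(153) + 0.281(86600) − 87.1(244) = 23822.2.
∂Q_d/∂Y = 0.281.
E = (0.281) × (86600/23822.2) = 1.0215…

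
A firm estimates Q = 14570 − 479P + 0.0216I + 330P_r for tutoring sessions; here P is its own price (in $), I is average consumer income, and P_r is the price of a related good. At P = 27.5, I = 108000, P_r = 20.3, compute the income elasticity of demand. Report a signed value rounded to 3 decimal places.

0.224

At the given values, Q = 14570 − 479(27.5) + 0.0216(108000) + 330(20.3) = 10429.3.
∂Q/∂I = 0.0216.
E = (0.0216) × (108000/10429.3) = 0.22367…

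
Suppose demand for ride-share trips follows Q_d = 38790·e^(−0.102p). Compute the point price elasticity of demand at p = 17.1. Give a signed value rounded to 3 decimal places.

-1.744

dQ_d/dp = −0.102·Q_d = -691.55. At p = 17.1, Q_d = 6779.9.
Ed = (dQ_d/dp)·(p/Q_d) = (-691.55) × (17.1/6779.9) = -1.7442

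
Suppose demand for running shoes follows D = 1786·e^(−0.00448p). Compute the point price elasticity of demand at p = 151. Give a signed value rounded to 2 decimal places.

dD/dp = −0.00448·D = -4.06788. At p = 151, D = 908.009.
Ed = (dD/dp)·(p/D) = (-4.06788) × (151/908.009) = -0.6764…

-0.68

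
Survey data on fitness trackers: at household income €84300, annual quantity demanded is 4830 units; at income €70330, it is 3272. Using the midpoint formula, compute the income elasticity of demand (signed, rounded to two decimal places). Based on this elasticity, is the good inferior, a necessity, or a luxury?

2.13; luxury

%ΔQ = (3272 − 4830)/[( 4830 + 3272)/2] = -1558/4051 = -0.384596…
%ΔIncome = (70330 − 84300)/[( 84300 + 70330)/2] = -13970/77315 = -0.180689…
E_income = (-1558/4051) / (-13970/77315) = 2.1284…
E_income > 1 ⇒ normal good, luxury.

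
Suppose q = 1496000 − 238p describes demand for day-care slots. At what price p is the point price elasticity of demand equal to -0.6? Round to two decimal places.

2357.14

Ed = −238p/(1496000 − 238p). Set this equal to -0.6:
238p = 0.6·(1496000 − 238p) ⇒ 238p(1 + 0.6) = 0.6·1496000
p = 0.6·1496000 / (238·1.6) = 2357.1428…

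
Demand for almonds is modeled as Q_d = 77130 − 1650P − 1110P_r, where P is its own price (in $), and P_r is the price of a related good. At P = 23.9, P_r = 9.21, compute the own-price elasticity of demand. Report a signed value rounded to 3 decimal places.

At the given values, Q_d = 77130 − 1650(23.9) − 1110(9.21) = 27471.9.
∂Q_d/∂P = −1650.
E = (-1650) × (23.9/27471.9) = -1.43546…

-1.435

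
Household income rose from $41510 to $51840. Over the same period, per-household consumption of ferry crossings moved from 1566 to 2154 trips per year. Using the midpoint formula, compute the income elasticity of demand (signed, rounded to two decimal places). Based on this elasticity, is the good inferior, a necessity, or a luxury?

1.43; luxury

%ΔQ = (2154 − 1566)/[( 1566 + 2154)/2] = 588/1860 = 0.316129…
%ΔIncome = (51840 − 41510)/[( 41510 + 51840)/2] = 10330/46675 = 0.221317…
E_income = (588/1860) / (10330/46675) = 1.4283…
E_income > 1 ⇒ normal good, luxury.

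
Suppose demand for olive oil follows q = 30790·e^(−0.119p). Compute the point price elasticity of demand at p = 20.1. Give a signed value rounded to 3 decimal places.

dq/dp = −0.119·q = -335.095. At p = 20.1, q = 2815.92.
Ed = (dq/dp)·(p/q) = (-335.095) × (20.1/2815.92) = -2.3919

-2.392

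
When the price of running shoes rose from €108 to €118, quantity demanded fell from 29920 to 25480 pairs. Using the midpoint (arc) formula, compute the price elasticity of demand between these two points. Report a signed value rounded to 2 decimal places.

-1.81

%ΔQ = (25480 − 29920) / [(29920 + 25480)/2] = -4440/27700 = -0.160288…
%ΔP = (118 − 108) / [(108 + 118)/2] = 10/113 = 0.088495…
Arc Ed = %ΔQ / %ΔP = (-4440/27700) / (10/113) = -1.8112…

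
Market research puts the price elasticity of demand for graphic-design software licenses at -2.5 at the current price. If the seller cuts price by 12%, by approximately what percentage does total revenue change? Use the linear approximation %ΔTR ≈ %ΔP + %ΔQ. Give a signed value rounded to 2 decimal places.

+18.00%

%ΔQ ≈ Ed × %ΔP = (-2.5) × (-12%) = +30.0000%
%ΔTR ≈ %ΔP + %ΔQ = (-12%) + (+30.0000%) = +18.0000%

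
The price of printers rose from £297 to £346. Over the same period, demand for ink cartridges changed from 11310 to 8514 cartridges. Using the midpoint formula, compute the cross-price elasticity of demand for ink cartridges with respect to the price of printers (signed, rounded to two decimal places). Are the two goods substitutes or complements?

%ΔQ_{ink cartridges} = (8514 − 11310)/avg = -2796/9912 = -0.282082…
%ΔP_{printers} = (346 − 297)/avg = 49/321.5 = 0.152410…
E_cross = (-2796/9912) / (49/321.5) = -1.8508…
E_cross < 0 ⇒ the goods are complements.

-1.85; complements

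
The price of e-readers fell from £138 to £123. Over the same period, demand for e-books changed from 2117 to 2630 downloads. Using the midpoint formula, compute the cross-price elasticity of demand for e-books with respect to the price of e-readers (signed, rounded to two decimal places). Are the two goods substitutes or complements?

%ΔQ_{e-books} = (2630 − 2117)/avg = 513/2373.5 = 0.216136…
%ΔP_{e-readers} = (123 − 138)/avg = -15/130.5 = -0.114942…
E_cross = (513/2373.5) / (-15/130.5) = -1.8803…
E_cross < 0 ⇒ the goods are complements.

-1.88; complements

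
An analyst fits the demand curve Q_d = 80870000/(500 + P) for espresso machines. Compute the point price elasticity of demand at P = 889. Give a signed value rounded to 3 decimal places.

-0.640

dQ_d/dP = −80870000/(500 + P)² = -41.9163. At P = 889, Q_d = 58221.7.
Ed = (dQ_d/dP)·(P/Q_d) = (-41.9163) × (889/58221.7) = -0.64002…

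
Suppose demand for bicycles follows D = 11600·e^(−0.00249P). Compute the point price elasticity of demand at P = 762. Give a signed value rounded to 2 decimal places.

dD/dP = −0.00249·D = -4.33147. At P = 762, D = 1739.55.
Ed = (dD/dP)·(P/D) = (-4.33147) × (762/1739.55) = -1.8973…

-1.90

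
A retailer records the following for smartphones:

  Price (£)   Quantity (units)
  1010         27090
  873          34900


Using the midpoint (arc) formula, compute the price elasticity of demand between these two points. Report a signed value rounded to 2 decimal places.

%ΔQ = (34900 − 27090) / [(27090 + 34900)/2] = 7810/30995 = 0.251976…
%ΔP = (873 − 1010) / [(1010 + 873)/2] = -137/941.5 = -0.145512…
Arc Ed = %ΔQ / %ΔP = (7810/30995) / (-137/941.5) = -1.7316…

-1.73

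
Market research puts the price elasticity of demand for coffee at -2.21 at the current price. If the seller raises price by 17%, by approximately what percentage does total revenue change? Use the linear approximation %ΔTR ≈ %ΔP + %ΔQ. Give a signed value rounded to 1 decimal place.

-20.6%

%ΔQ ≈ Ed × %ΔP = (-2.21) × (+17%) = -37.5700%
%ΔTR ≈ %ΔP + %ΔQ = (+17%) + (-37.5700%) = -20.5700%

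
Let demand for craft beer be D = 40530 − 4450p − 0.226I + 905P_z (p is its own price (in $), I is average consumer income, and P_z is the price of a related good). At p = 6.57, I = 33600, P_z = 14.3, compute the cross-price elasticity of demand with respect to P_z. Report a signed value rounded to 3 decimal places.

At the given values, D = 40530 − 4450(6.57) − 0.226(33600) + 905(14.3) = 16641.4.
∂D/∂P_z = 905.
E = (905) × (14.3/16641.4) = 0.77766…

0.778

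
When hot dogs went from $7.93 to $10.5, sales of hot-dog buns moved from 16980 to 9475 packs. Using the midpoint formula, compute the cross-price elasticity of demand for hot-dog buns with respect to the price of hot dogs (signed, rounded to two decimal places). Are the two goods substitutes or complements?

-2.03; complements

%ΔQ_{hot-dog buns} = (9475 − 16980)/avg = -7505/13227.5 = -0.567378…
%ΔP_{hot dogs} = (10.5 − 7.93)/avg = 2.57/9.215 = 0.278893…
E_cross = (-7505/13227.5) / (2.57/9.215) = -2.0343…
E_cross < 0 ⇒ the goods are complements.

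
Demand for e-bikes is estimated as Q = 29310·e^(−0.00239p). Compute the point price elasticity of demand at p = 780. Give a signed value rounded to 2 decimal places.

-1.86

dQ/dp = −0.00239·Q = -10.8593. At p = 780, Q = 4543.64.
Ed = (dQ/dp)·(p/Q) = (-10.8593) × (780/4543.64) = -1.8642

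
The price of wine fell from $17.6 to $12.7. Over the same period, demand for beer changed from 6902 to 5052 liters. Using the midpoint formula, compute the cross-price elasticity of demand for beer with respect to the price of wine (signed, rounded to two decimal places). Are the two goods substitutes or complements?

0.96; substitutes

%ΔQ_{beer} = (5052 − 6902)/avg = -1850/5977 = -0.309519…
%ΔP_{wine} = (12.7 − 17.6)/avg = -4.9/15.15 = -0.323432…
E_cross = (-1850/5977) / (-4.9/15.15) = 0.9569…
E_cross > 0 ⇒ the goods are substitutes.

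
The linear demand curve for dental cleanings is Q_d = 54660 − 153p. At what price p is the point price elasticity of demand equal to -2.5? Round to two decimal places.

255.18

Ed = −153p/(54660 − 153p). Set this equal to -2.5:
153p = 2.5·(54660 − 153p) ⇒ 153p(1 + 2.5) = 2.5·54660
p = 2.5·54660 / (153·3.5) = 255.1820…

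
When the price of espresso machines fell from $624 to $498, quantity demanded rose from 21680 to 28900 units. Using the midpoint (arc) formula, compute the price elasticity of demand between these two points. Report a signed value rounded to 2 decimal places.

-1.27

%ΔQ = (28900 − 21680) / [(21680 + 28900)/2] = 7220/25290 = 0.285488…
%ΔP = (498 − 624) / [(624 + 498)/2] = -126/561 = -0.224598…
Arc Ed = %ΔQ / %ΔP = (7220/25290) / (-126/561) = -1.2711…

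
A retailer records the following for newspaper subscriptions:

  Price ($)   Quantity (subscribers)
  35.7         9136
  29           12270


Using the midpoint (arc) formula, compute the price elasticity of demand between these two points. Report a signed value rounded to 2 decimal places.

%ΔQ = (12270 − 9136) / [(9136 + 12270)/2] = 3134/10703 = 0.292815…
%ΔP = (29 − 35.7) / [(35.7 + 29)/2] = -6.7/32.35 = -0.207109…
Arc Ed = %ΔQ / %ΔP = (3134/10703) / (-6.7/32.35) = -1.4138…

-1.41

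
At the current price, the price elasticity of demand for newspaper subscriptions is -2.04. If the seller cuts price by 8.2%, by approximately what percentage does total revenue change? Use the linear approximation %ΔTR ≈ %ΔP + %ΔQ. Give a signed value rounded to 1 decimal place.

+8.5%

%ΔQ ≈ Ed × %ΔP = (-2.04) × (-8.2%) = +16.7280%
%ΔTR ≈ %ΔP + %ΔQ = (-8.2%) + (+16.7280%) = +8.5280%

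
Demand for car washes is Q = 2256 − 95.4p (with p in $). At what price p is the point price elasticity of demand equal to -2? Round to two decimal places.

15.77

Ed = −95.4p/(2256 − 95.4p). Set this equal to -2:
95.4p = 2·(2256 − 95.4p) ⇒ 95.4p(1 + 2) = 2·2256
p = 2·2256 / (95.4·3) = 15.7651…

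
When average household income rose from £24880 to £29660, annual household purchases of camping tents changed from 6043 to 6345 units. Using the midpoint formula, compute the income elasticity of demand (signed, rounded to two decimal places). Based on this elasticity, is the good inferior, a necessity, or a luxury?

%ΔQ = (6345 − 6043)/[( 6043 + 6345)/2] = 302/6194 = 0.048756…
%ΔIncome = (29660 − 24880)/[( 24880 + 29660)/2] = 4780/27270 = 0.175284…
E_income = (302/6194) / (4780/27270) = 0.2781…
0 < E_income < 1 ⇒ normal good, necessity.

0.28; necessity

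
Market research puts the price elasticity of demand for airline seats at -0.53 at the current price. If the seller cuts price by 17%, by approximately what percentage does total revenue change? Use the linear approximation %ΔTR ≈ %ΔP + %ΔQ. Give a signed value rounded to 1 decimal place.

-8.0%

%ΔQ ≈ Ed × %ΔP = (-0.53) × (-17%) = +9.0100%
%ΔTR ≈ %ΔP + %ΔQ = (-17%) + (+9.0100%) = -7.9900%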